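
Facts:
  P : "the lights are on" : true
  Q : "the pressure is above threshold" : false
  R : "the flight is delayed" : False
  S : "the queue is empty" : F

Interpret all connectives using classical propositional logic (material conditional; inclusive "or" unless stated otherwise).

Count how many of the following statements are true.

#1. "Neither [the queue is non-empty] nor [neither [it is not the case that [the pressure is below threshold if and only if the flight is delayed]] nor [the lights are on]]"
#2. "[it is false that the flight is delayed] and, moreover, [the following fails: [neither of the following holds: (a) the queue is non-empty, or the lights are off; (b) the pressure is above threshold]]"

1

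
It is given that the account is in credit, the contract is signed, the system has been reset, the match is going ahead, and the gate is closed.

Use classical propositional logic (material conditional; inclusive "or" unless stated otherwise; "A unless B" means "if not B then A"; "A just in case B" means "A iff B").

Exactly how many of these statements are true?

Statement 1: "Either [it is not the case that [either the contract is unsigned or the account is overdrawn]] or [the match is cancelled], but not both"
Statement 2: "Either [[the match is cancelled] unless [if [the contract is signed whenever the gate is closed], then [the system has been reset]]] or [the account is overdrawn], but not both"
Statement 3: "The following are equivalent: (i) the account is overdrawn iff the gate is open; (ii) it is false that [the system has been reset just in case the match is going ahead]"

2

Let G = "the contract is signed" (T), K = "the account is overdrawn" (F), D = "the match is cancelled" (F), L = "the gate is open" (F), P = "the system has been reset" (T).

Statement 1: In symbols: ¬(¬G ∨ K) ⊕ D

¬G = ¬T = F
¬G ∨ K = F ∨ F = F
¬(¬G ∨ K) = ¬F = T
¬(¬G ∨ K) ⊕ D = T ⊕ F = T
Thus Statement 1 is true.

Statement 2: Parsed as (D ∨ ((¬L → G) → P)) ⊕ K

¬L = ¬F = T
¬L → G = T → T = T
(¬L → G) → P = T → T = T
D ∨ ((¬L → G) → P) = F ∨ T = T
(D ∨ ((¬L → G) → P)) ⊕ K = T ⊕ F = T
So Statement 2 is true.

Statement 3: Parsed as (K ↔ L) ↔ ¬(P ↔ ¬D)

K ↔ L = F ↔ F = T
¬D = ¬F = T
P ↔ ¬D = T ↔ T = T
¬(P ↔ ¬D) = ¬T = F
(K ↔ L) ↔ ¬(P ↔ ¬D) = T ↔ F = F
So Statement 3 is false.

Count: 2.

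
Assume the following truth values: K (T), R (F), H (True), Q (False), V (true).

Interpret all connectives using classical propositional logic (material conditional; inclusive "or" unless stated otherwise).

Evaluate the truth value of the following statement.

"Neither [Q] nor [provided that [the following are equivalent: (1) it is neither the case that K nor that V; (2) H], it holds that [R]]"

False.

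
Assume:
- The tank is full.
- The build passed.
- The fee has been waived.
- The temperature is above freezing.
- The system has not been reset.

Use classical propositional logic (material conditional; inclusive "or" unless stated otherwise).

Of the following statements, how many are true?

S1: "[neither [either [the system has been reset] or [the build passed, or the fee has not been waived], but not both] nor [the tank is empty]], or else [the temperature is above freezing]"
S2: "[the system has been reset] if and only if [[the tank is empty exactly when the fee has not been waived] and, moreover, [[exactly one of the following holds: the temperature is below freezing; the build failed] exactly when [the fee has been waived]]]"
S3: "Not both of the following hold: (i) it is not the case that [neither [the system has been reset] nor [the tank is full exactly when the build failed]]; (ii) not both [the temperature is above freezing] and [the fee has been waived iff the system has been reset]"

3

Let U = "the system has been reset" (False), Q = "the build passed" (True), R = "the fee has been waived" (True), P = "the tank is full" (True), S = "the temperature is below freezing" (False).

S1: In symbols: ((U xor (Q or not R)) nor not P) or not S

not R = not True = False
Q or not R = True or False = True
U xor (Q or not R) = False xor True = True
not P = not True = False
(U xor (Q or not R)) nor not P = True nor False = False
not S = not False = True
((U xor (Q or not R)) nor not P) or not S = False or True = True
Thus S1 is true.

S2: Formalization: U iff ((not P iff not R) and ((S xor not Q) iff R))

not P = not True = False
not R = not True = False
not P iff not R = False iff False = True
not Q = not True = False
S xor not Q = False xor False = False
(S xor not Q) iff R = False iff True = False
(not P iff not R) and ((S xor not Q) iff R) = True and False = False
U iff ((not P iff not R) and ((S xor not Q) iff R)) = False iff False = True
Hence S2 is true.

S3: In symbols: not (U nor (P iff not Q)) nand (not S nand (R iff U))

not Q = not True = False
P iff not Q = True iff False = False
U nor (P iff not Q) = False nor False = True
not (U nor (P iff not Q)) = not True = False
not S = not False = True
R iff U = True iff False = False
not S nand (R iff U) = True nand False = True
not (U nor (P iff not Q)) nand (not S nand (R iff U)) = False nand True = True
So S3 is true.

True statements: 3 (S1, S2, S3).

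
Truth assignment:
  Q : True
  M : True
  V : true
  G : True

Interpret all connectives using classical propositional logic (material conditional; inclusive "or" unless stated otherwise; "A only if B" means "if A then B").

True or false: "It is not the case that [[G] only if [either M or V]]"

Values: G=T, M=T, V=T.
This is ¬(G → (M ∨ V)).

M ∨ V = T ∨ T = T
G → (M ∨ V) = T → T = T
¬(G → (M ∨ V)) = ¬T = F

false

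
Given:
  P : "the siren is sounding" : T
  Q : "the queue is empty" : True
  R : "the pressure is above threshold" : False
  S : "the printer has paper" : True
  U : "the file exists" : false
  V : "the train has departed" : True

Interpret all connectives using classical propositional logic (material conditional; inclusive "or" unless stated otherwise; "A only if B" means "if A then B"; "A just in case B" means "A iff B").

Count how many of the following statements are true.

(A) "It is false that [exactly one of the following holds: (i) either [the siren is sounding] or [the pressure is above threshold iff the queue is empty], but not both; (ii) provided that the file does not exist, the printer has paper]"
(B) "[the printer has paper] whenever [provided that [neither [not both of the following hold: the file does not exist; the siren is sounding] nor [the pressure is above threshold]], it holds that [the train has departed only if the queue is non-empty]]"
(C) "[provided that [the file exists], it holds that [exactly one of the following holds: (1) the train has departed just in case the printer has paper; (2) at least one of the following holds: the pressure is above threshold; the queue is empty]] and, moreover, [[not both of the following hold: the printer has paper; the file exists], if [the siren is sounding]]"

3

(A): Parsed as ¬((P ⊕ (R ↔ Q)) ⊕ (¬U → S))

R ↔ Q = F ↔ T = F
P ⊕ (R ↔ Q) = T ⊕ F = T
¬U = ¬F = T
¬U → S = T → T = T
(P ⊕ (R ↔ Q)) ⊕ (¬U → S) = T ⊕ T = F
¬((P ⊕ (R ↔ Q)) ⊕ (¬U → S)) = ¬F = T
So (A) is true.

(B): This is (((¬U ↑ P) ↓ R) → (V → ¬Q)) → S.

¬U = ¬F = T
¬U ↑ P = T ↑ T = F
(¬U ↑ P) ↓ R = F ↓ F = T
¬Q = ¬T = F
V → ¬Q = T → F = F
((¬U ↑ P) ↓ R) → (V → ¬Q) = T → F = F
(((¬U ↑ P) ↓ R) → (V → ¬Q)) → S = F → T = T
Hence (B) is true.

(C): Parsed as (U → ((V ↔ S) ⊕ (R ∨ Q))) ∧ (P → (S ↑ U))

V ↔ S = T ↔ T = T
R ∨ Q = F ∨ T = T
(V ↔ S) ⊕ (R ∨ Q) = T ⊕ T = F
U → ((V ↔ S) ⊕ (R ∨ Q)) = F → F = T
S ↑ U = T ↑ F = T
P → (S ↑ U) = T → T = T
(U → ((V ↔ S) ⊕ (R ∨ Q))) ∧ (P → (S ↑ U)) = T ∧ T = T
So (C) is true.

3 of the 3 statements are true.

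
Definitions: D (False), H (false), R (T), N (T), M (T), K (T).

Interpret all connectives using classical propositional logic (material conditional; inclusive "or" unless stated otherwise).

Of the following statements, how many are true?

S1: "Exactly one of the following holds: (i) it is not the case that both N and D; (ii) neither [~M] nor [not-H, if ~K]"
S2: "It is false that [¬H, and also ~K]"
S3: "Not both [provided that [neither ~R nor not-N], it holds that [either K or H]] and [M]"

2

S1: In symbols: (N ↑ D) ⊕ (¬M ↓ (¬K → ¬H))

N ↑ D = T ↑ F = T
¬M = ¬T = F
¬K = ¬T = F
¬H = ¬F = T
¬K → ¬H = F → T = T
¬M ↓ (¬K → ¬H) = F ↓ T = F
(N ↑ D) ⊕ (¬M ↓ (¬K → ¬H)) = T ⊕ F = T
Thus S1 is true.

S2: Parsed as ¬(¬H ∧ ¬K)

¬H = ¬F = T
¬K = ¬T = F
¬H ∧ ¬K = T ∧ F = F
¬(¬H ∧ ¬K) = ¬F = T
So S2 is true.

S3: Parsed as ((¬R ↓ ¬N) → (K ∨ H)) ↑ M

¬R = ¬T = F
¬N = ¬T = F
¬R ↓ ¬N = F ↓ F = T
K ∨ H = T ∨ F = T
(¬R ↓ ¬N) → (K ∨ H) = T → T = T
((¬R ↓ ¬N) → (K ∨ H)) ↑ M = T ↑ T = F
So S3 is false.

Count: 2.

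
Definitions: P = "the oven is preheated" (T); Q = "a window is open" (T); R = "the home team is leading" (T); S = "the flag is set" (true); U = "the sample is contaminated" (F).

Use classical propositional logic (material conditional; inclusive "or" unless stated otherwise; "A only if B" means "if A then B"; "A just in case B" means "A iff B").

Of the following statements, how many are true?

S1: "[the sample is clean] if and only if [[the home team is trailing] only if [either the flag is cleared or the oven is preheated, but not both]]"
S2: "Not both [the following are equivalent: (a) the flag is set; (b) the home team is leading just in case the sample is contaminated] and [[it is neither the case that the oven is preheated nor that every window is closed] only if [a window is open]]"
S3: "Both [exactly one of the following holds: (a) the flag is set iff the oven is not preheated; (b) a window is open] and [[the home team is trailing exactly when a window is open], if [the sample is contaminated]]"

S1: This is ¬U ↔ (¬R → (¬S ⊕ P)).

¬U = ¬F = T
¬R = ¬T = F
¬S = ¬T = F
¬S ⊕ P = F ⊕ T = T
¬R → (¬S ⊕ P) = F → T = T
¬U ↔ (¬R → (¬S ⊕ P)) = T ↔ T = T
Thus S1 is true.

S2: Parsed as (S ↔ (R ↔ U)) ↑ ((P ↓ ¬Q) → Q)

R ↔ U = T ↔ F = F
S ↔ (R ↔ U) = T ↔ F = F
¬Q = ¬T = F
P ↓ ¬Q = T ↓ F = F
(P ↓ ¬Q) → Q = F → T = T
(S ↔ (R ↔ U)) ↑ ((P ↓ ¬Q) → Q) = F ↑ T = T
Thus S2 is true.

S3: Formalization: ((S ↔ ¬P) ⊕ Q) ∧ (U → (¬R ↔ Q))

¬P = ¬T = F
S ↔ ¬P = T ↔ F = F
(S ↔ ¬P) ⊕ Q = F ⊕ T = T
¬R = ¬T = F
¬R ↔ Q = F ↔ T = F
U → (¬R ↔ Q) = F → F = T
((S ↔ ¬P) ⊕ Q) ∧ (U → (¬R ↔ Q)) = T ∧ T = T
So S3 is true.

True statements: 3 (S1, S2, S3).

3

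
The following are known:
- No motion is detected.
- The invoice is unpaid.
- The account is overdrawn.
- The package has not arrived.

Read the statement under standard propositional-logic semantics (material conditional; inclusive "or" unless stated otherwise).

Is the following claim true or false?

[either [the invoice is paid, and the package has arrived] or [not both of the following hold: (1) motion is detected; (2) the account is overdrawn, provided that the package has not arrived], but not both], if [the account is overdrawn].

The statement is true.

Let V = "the account is overdrawn" (T), K = "the invoice is paid" (F), H = "the package has arrived" (F), S = "motion is detected" (F).
In symbols: V -> ((K & H) xor (S nand (~H -> V)))

K & H = F & F = F
~H = ~F = T
~H -> V = T -> T = T
S nand (~H -> V) = F nand T = T
(K & H) xor (S nand (~H -> V)) = F xor T = T
V -> ((K & H) xor (S nand (~H -> V))) = T -> T = T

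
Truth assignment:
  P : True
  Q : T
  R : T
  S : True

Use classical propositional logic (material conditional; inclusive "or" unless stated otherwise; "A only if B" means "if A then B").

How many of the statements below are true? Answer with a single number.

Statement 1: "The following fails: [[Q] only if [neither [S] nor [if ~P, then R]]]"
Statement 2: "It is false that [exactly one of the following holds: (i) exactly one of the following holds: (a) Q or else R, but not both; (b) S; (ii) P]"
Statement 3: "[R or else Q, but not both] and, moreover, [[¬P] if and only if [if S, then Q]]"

Statement 1: Parsed as not (Q -> (S nor (not P -> R)))

not P = not True = False
not P -> R = False -> True = True
S nor (not P -> R) = True nor True = False
Q -> (S nor (not P -> R)) = True -> False = False
not (Q -> (S nor (not P -> R))) = not False = True
Hence Statement 1 is true.

Statement 2: In symbols: not (((Q xor R) xor S) xor P)

Q xor R = True xor True = False
(Q xor R) xor S = False xor True = True
((Q xor R) xor S) xor P = True xor True = False
not (((Q xor R) xor S) xor P) = not False = True
Thus Statement 2 is true.

Statement 3: Formalization: (R xor Q) and (not P iff (S -> Q))

R xor Q = True xor True = False
not P = not True = False
S -> Q = True -> True = True
not P iff (S -> Q) = False iff True = False
(R xor Q) and (not P iff (S -> Q)) = False and False = False
So Statement 3 is false.

2 of the 3 statements are true.

2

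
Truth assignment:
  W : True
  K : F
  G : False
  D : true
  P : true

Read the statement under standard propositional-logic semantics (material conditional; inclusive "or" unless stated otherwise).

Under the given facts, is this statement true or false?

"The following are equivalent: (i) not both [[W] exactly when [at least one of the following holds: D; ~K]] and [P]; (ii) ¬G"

False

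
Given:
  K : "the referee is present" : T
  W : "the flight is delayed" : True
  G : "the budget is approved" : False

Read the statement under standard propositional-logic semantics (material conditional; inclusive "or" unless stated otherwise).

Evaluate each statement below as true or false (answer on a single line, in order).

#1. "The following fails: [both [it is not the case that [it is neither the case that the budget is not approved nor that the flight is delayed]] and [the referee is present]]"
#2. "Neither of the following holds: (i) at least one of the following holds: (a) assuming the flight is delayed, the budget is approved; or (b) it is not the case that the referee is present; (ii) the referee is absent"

#1 False; #2 True

#1: In symbols: not (not (not G nor W) and K)

not G = not False = True
not G nor W = True nor True = False
not (not G nor W) = not False = True
not (not G nor W) and K = True and True = True
not (not (not G nor W) and K) = not True = False
Hence #1 is false.

#2: Parsed as ((W -> G) or not K) nor not K

W -> G = True -> False = False
not K = not True = False
(W -> G) or not K = False or False = False
not K = not True = False
((W -> G) or not K) nor not K = False nor False = True
So #2 is true.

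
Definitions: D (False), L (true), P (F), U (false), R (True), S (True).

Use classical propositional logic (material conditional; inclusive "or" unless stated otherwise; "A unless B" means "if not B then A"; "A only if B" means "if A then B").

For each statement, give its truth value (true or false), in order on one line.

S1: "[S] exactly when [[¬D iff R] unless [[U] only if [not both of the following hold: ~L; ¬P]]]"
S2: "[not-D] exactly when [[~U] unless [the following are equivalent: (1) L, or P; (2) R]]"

S1 true; S2 true

S1: Parsed as S ↔ ((¬D ↔ R) ∨ (U → (¬L ↑ ¬P)))

¬D = ¬F = T
¬D ↔ R = T ↔ T = T
¬L = ¬T = F
¬P = ¬F = T
¬L ↑ ¬P = F ↑ T = T
U → (¬L ↑ ¬P) = F → T = T
(¬D ↔ R) ∨ (U → (¬L ↑ ¬P)) = T ∨ T = T
S ↔ ((¬D ↔ R) ∨ (U → (¬L ↑ ¬P))) = T ↔ T = T
Thus S1 is true.

S2: Parsed as ¬D ↔ (¬U ∨ ((L ∨ P) ↔ R))

¬D = ¬F = T
¬U = ¬F = T
L ∨ P = T ∨ F = T
(L ∨ P) ↔ R = T ↔ T = T
¬U ∨ ((L ∨ P) ↔ R) = T ∨ T = T
¬D ↔ (¬U ∨ ((L ∨ P) ↔ R)) = T ↔ T = T
Thus S2 is true.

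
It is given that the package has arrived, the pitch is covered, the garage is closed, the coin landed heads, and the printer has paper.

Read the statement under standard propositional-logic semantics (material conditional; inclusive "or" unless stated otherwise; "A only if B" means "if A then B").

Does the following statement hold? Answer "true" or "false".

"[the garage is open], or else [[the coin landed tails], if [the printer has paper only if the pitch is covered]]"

false

Let G = "the garage is closed" (True), L = "the printer has paper" (True), M = "the pitch is covered" (True), K = "the coin landed heads" (True).
Parsed as not G or ((L -> M) -> not K)

not G = not True = False
L -> M = True -> True = True
not K = not True = False
(L -> M) -> not K = True -> False = False
not G or ((L -> M) -> not K) = False or False = False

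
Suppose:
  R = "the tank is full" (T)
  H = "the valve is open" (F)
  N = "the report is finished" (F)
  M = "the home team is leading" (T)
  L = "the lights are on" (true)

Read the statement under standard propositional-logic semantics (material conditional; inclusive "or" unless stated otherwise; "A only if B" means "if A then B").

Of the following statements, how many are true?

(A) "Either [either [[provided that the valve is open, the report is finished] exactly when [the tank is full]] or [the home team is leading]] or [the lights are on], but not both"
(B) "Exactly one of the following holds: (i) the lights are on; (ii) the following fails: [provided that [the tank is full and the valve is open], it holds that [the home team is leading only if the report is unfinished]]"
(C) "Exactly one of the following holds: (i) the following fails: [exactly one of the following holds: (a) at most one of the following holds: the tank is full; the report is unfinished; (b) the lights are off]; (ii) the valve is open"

(A): This is (((H -> N) <-> R) | M) xor L.

H -> N = F -> F = T
(H -> N) <-> R = T <-> T = T
((H -> N) <-> R) | M = T | T = T
(((H -> N) <-> R) | M) xor L = T xor T = F
Hence (A) is false.

(B): In symbols: L xor ~((R & H) -> (M -> ~N))

R & H = T & F = F
~N = ~F = T
M -> ~N = T -> T = T
(R & H) -> (M -> ~N) = F -> T = T
~((R & H) -> (M -> ~N)) = ~T = F
L xor ~((R & H) -> (M -> ~N)) = T xor F = T
Thus (B) is true.

(C): In symbols: ~((R nand ~N) xor ~L) xor H

~N = ~F = T
R nand ~N = T nand T = F
~L = ~T = F
(R nand ~N) xor ~L = F xor F = F
~((R nand ~N) xor ~L) = ~F = T
~((R nand ~N) xor ~L) xor H = T xor F = T
Hence (C) is true.

2 of the 3 statements are true.

2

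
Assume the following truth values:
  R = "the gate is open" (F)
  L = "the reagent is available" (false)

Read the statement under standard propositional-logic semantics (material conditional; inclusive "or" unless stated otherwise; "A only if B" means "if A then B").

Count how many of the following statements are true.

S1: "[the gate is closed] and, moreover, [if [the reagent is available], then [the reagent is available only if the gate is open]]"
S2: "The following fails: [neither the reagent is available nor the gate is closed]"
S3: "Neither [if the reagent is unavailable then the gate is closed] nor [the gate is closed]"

S1: In symbols: not R and (L -> (L -> R))

not R = not False = True
L -> R = False -> False = True
L -> (L -> R) = False -> True = True
not R and (L -> (L -> R)) = True and True = True
Hence S1 is true.

S2: Formalization: not (L nor not R)

not R = not False = True
L nor not R = False nor True = False
not (L nor not R) = not False = True
Hence S2 is true.

S3: Formalization: (not L -> not R) nor not R

not L = not False = True
not R = not False = True
not L -> not R = True -> True = True
not R = not False = True
(not L -> not R) nor not R = True nor True = False
Thus S3 is false.

Count: 2.

2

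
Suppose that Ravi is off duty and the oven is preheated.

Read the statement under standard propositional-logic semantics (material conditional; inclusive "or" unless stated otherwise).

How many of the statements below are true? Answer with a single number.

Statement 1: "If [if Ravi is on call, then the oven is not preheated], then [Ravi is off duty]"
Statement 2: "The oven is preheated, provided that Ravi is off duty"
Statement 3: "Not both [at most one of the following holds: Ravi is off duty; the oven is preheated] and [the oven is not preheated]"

Let P = "Ravi is on call" (F), Q = "the oven is preheated" (T).

Statement 1: Parsed as (P → ¬Q) → ¬P

¬Q = ¬T = F
P → ¬Q = F → F = T
¬P = ¬F = T
(P → ¬Q) → ¬P = T → T = T
Thus Statement 1 is true.

Statement 2: This is ¬P → Q.

¬P = ¬F = T
¬P → Q = T → T = T
Thus Statement 2 is true.

Statement 3: Parsed as (¬P ↑ Q) ↑ ¬Q

¬P = ¬F = T
¬P ↑ Q = T ↑ T = F
¬Q = ¬T = F
(¬P ↑ Q) ↑ ¬Q = F ↑ F = T
So Statement 3 is true.

3 of the 3 statements are true.

3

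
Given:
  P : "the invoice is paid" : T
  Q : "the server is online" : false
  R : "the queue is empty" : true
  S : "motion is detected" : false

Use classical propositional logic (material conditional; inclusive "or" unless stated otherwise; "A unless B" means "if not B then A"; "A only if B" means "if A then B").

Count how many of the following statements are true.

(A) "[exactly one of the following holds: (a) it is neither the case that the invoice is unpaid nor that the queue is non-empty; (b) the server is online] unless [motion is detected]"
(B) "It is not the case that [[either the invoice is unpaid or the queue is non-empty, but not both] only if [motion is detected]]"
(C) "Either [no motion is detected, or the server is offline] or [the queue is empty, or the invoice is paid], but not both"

1

(A): Parsed as ((not P nor not R) xor Q) or S

not P = not True = False
not R = not True = False
not P nor not R = False nor False = True
(not P nor not R) xor Q = True xor False = True
((not P nor not R) xor Q) or S = True or False = True
So (A) is true.

(B): Parsed as not ((not P xor not R) -> S)

not P = not True = False
not R = not True = False
not P xor not R = False xor False = False
(not P xor not R) -> S = False -> False = True
not ((not P xor not R) -> S) = not True = False
Thus (B) is false.

(C): In symbols: (not S or not Q) xor (R or P)

not S = not False = True
not Q = not False = True
not S or not Q = True or True = True
R or P = True or True = True
(not S or not Q) xor (R or P) = True xor True = False
Thus (C) is false.

True statements: 1 ((A)).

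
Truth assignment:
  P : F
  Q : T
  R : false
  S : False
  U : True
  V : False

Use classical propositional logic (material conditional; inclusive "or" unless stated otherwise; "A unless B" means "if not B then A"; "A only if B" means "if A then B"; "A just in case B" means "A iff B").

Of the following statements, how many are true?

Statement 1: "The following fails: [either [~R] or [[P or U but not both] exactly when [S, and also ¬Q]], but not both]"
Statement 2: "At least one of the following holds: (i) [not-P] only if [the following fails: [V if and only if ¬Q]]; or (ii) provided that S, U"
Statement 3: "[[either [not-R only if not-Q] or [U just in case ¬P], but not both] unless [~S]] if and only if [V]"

1

Statement 1: Formalization: not (not R xor ((P xor U) iff (S and not Q)))

not R = not False = True
P xor U = False xor True = True
not Q = not True = False
S and not Q = False and False = False
(P xor U) iff (S and not Q) = True iff False = False
not R xor ((P xor U) iff (S and not Q)) = True xor False = True
not (not R xor ((P xor U) iff (S and not Q))) = not True = False
So Statement 1 is false.

Statement 2: Formalization: (not P -> not (V iff not Q)) or (S -> U)

not P = not False = True
not Q = not True = False
V iff not Q = False iff False = True
not (V iff not Q) = not True = False
not P -> not (V iff not Q) = True -> False = False
S -> U = False -> True = True
(not P -> not (V iff not Q)) or (S -> U) = False or True = True
So Statement 2 is true.

Statement 3: In symbols: (((not R -> not Q) xor (U iff not P)) or not S) iff V

not R = not False = True
not Q = not True = False
not R -> not Q = True -> False = False
not P = not False = True
U iff not P = True iff True = True
(not R -> not Q) xor (U iff not P) = False xor True = True
not S = not False = True
((not R -> not Q) xor (U iff not P)) or not S = True or True = True
(((not R -> not Q) xor (U iff not P)) or not S) iff V = True iff False = False
So Statement 3 is false.

True statements: 1 (Statement 2).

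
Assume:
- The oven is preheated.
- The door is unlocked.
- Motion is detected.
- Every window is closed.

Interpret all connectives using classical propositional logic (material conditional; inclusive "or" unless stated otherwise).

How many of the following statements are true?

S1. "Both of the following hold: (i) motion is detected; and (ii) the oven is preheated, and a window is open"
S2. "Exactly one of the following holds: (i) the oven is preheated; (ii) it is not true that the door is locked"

Let S = "motion is detected" (T), P = "the oven is preheated" (T), M = "a window is open" (F), D = "the door is locked" (F).

S1: Formalization: S ∧ (P ∧ M)

P ∧ M = T ∧ F = F
S ∧ (P ∧ M) = T ∧ F = F
So S1 is false.

S2: Parsed as P ⊕ ¬D

¬D = ¬F = T
P ⊕ ¬D = T ⊕ T = F
Hence S2 is false.

Count: 0.

0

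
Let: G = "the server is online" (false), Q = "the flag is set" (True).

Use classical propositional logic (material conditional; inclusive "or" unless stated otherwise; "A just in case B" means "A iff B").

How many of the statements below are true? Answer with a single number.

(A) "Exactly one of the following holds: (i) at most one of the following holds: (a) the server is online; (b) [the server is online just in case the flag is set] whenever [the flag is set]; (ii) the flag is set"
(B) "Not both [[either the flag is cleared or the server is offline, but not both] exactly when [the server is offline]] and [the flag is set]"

(A): Formalization: (G nand (Q -> (G <-> Q))) xor Q

G <-> Q = F <-> T = F
Q -> (G <-> Q) = T -> F = F
G nand (Q -> (G <-> Q)) = F nand F = T
(G nand (Q -> (G <-> Q))) xor Q = T xor T = F
Thus (A) is false.

(B): Formalization: ((~Q xor ~G) <-> ~G) nand Q

~Q = ~T = F
~G = ~F = T
~Q xor ~G = F xor T = T
~G = ~F = T
(~Q xor ~G) <-> ~G = T <-> T = T
((~Q xor ~G) <-> ~G) nand Q = T nand T = F
So (B) is false.

Count: 0.

0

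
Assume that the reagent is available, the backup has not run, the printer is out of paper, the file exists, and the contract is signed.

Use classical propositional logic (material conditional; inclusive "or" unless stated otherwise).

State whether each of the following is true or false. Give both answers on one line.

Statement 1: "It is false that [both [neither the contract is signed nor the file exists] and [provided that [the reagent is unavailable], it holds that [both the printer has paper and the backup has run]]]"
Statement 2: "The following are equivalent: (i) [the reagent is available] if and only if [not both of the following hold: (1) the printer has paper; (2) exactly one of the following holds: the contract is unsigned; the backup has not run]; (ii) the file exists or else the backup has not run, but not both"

Let U = "the contract is signed" (True), S = "the file exists" (True), P = "the reagent is available" (True), R = "the printer has paper" (False), Q = "the backup has run" (False).

Statement 1: Parsed as not ((U nor S) and (not P -> (R and Q)))

U nor S = True nor True = False
not P = not True = False
R and Q = False and False = False
not P -> (R and Q) = False -> False = True
(U nor S) and (not P -> (R and Q)) = False and True = False
not ((U nor S) and (not P -> (R and Q))) = not False = True
Thus Statement 1 is true.

Statement 2: This is (P iff (R nand (not U xor not Q))) iff (S xor not Q).

not U = not True = False
not Q = not False = True
not U xor not Q = False xor True = True
R nand (not U xor not Q) = False nand True = True
P iff (R nand (not U xor not Q)) = True iff True = True
not Q = not False = True
S xor not Q = True xor True = False
(P iff (R nand (not U xor not Q))) iff (S xor not Q) = True iff False = False
So Statement 2 is false.

Statement 1 True; Statement 2 False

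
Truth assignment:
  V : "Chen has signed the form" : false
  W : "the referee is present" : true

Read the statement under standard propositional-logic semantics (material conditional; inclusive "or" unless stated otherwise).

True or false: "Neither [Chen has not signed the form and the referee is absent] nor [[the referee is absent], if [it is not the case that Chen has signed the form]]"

true

Values: V=F, W=T.
In symbols: (~V & ~W) nor (~V -> ~W)

~V = ~F = T
~W = ~T = F
~V & ~W = T & F = F
~V = ~F = T
~W = ~T = F
~V -> ~W = T -> F = F
(~V & ~W) nor (~V -> ~W) = F nor F = T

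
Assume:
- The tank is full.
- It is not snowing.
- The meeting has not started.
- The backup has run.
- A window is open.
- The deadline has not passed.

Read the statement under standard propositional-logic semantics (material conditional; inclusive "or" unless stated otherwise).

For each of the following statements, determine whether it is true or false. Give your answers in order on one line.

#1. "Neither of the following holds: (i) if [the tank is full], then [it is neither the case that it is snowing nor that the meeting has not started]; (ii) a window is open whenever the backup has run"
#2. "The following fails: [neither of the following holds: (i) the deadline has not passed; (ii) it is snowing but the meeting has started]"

#1 F; #2 T

Let R = "the tank is full" (T), H = "it is snowing" (F), N = "the meeting has started" (F), D = "the backup has run" (T), Q = "a window is open" (T), L = "the deadline has passed" (F).

#1: Formalization: (R -> (H nor ~N)) nor (D -> Q)

~N = ~F = T
H nor ~N = F nor T = F
R -> (H nor ~N) = T -> F = F
D -> Q = T -> T = T
(R -> (H nor ~N)) nor (D -> Q) = F nor T = F
Thus #1 is false.

#2: In symbols: ~(~L nor (H & N))

~L = ~F = T
H & N = F & F = F
~L nor (H & N) = T nor F = F
~(~L nor (H & N)) = ~F = T
So #2 is true.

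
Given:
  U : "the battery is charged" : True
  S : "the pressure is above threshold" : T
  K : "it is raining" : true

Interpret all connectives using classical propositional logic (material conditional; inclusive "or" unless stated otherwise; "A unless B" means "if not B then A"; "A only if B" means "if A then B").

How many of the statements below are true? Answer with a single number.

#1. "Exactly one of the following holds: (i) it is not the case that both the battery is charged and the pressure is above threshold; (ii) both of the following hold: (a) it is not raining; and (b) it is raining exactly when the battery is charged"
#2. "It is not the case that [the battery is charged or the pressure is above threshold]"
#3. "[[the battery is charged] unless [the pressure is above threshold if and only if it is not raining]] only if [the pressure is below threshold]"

0

#1: This is (U nand S) xor (~K & (K <-> U)).

U nand S = T nand T = F
~K = ~T = F
K <-> U = T <-> T = T
~K & (K <-> U) = F & T = F
(U nand S) xor (~K & (K <-> U)) = F xor F = F
Hence #1 is false.

#2: This is ~(U | S).

U | S = T | T = T
~(U | S) = ~T = F
So #2 is false.

#3: In symbols: (U | (S <-> ~K)) -> ~S

~K = ~T = F
S <-> ~K = T <-> F = F
U | (S <-> ~K) = T | F = T
~S = ~T = F
(U | (S <-> ~K)) -> ~S = T -> F = F
Thus #3 is false.

0 of the 3 statements are true (none).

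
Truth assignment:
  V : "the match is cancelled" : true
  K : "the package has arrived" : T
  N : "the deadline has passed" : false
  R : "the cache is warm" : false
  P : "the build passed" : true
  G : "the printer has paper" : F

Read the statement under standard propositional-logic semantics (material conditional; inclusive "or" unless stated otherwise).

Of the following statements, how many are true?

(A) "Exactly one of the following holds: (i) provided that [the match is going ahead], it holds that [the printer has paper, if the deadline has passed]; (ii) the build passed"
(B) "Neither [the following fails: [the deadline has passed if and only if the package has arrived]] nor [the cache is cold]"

(A): Parsed as (¬V → (N → G)) ⊕ P

¬V = ¬T = F
N → G = F → F = T
¬V → (N → G) = F → T = T
(¬V → (N → G)) ⊕ P = T ⊕ T = F
So (A) is false.

(B): This is ¬(N ↔ K) ↓ ¬R.

N ↔ K = F ↔ T = F
¬(N ↔ K) = ¬F = T
¬R = ¬F = T
¬(N ↔ K) ↓ ¬R = T ↓ T = F
So (B) is false.

True statements: 0 (none).

0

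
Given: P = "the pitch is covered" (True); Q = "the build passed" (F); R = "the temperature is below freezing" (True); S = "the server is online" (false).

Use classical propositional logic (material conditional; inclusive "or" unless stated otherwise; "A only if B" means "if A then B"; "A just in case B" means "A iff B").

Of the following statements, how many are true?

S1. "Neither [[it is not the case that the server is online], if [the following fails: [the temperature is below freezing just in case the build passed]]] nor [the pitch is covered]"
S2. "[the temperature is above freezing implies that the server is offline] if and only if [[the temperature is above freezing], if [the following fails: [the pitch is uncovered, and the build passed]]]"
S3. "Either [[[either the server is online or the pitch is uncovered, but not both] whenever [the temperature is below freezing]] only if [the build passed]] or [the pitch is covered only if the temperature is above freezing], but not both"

1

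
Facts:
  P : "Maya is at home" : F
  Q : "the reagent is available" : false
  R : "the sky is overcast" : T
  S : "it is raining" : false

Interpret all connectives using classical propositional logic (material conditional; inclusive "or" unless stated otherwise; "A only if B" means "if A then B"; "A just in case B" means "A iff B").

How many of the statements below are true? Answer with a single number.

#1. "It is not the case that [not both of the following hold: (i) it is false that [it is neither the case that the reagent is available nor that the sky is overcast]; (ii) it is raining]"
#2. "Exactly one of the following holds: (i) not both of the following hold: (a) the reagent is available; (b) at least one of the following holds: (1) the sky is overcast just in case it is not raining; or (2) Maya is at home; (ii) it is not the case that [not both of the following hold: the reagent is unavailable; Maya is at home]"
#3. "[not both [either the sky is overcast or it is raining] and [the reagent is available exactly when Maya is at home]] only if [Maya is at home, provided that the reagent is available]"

#1: Formalization: ¬(¬(Q ↓ R) ↑ S)

Q ↓ R = F ↓ T = F
¬(Q ↓ R) = ¬F = T
¬(Q ↓ R) ↑ S = T ↑ F = T
¬(¬(Q ↓ R) ↑ S) = ¬T = F
Thus #1 is false.

#2: This is (Q ↑ ((R ↔ ¬S) ∨ P)) ⊕ ¬(¬Q ↑ P).

¬S = ¬F = T
R ↔ ¬S = T ↔ T = T
(R ↔ ¬S) ∨ P = T ∨ F = T
Q ↑ ((R ↔ ¬S) ∨ P) = F ↑ T = T
¬Q = ¬F = T
¬Q ↑ P = T ↑ F = T
¬(¬Q ↑ P) = ¬T = F
(Q ↑ ((R ↔ ¬S) ∨ P)) ⊕ ¬(¬Q ↑ P) = T ⊕ F = T
So #2 is true.

#3: In symbols: ((R ∨ S) ↑ (Q ↔ P)) → (Q → P)

R ∨ S = T ∨ F = T
Q ↔ P = F ↔ F = T
(R ∨ S) ↑ (Q ↔ P) = T ↑ T = F
Q → P = F → F = T
((R ∨ S) ↑ (Q ↔ P)) → (Q → P) = F → T = T
So #3 is true.

Count: 2.

2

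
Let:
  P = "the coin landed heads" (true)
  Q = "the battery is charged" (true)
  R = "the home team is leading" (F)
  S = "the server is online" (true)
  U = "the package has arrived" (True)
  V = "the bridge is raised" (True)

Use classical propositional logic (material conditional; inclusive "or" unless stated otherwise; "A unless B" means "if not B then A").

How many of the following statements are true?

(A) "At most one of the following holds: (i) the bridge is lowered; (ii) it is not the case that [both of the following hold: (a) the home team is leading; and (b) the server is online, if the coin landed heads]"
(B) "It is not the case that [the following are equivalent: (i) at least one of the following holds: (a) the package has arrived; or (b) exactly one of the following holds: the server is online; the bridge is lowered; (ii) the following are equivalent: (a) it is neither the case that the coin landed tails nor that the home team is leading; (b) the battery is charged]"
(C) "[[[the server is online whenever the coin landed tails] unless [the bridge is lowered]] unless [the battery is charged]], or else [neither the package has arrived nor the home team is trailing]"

2

(A): Formalization: ~V nand ~(R & (P -> S))

~V = ~T = F
P -> S = T -> T = T
R & (P -> S) = F & T = F
~(R & (P -> S)) = ~F = T
~V nand ~(R & (P -> S)) = F nand T = T
Thus (A) is true.

(B): This is ~((U | (S xor ~V)) <-> ((~P nor R) <-> Q)).

~V = ~T = F
S xor ~V = T xor F = T
U | (S xor ~V) = T | T = T
~P = ~T = F
~P nor R = F nor F = T
(~P nor R) <-> Q = T <-> T = T
(U | (S xor ~V)) <-> ((~P nor R) <-> Q) = T <-> T = T
~((U | (S xor ~V)) <-> ((~P nor R) <-> Q)) = ~T = F
So (B) is false.

(C): Parsed as (((~P -> S) | ~V) | Q) | (U nor ~R)

~P = ~T = F
~P -> S = F -> T = T
~V = ~T = F
(~P -> S) | ~V = T | F = T
((~P -> S) | ~V) | Q = T | T = T
~R = ~F = T
U nor ~R = T nor T = F
(((~P -> S) | ~V) | Q) | (U nor ~R) = T | F = T
Thus (C) is true.

2 of the 3 statements are true.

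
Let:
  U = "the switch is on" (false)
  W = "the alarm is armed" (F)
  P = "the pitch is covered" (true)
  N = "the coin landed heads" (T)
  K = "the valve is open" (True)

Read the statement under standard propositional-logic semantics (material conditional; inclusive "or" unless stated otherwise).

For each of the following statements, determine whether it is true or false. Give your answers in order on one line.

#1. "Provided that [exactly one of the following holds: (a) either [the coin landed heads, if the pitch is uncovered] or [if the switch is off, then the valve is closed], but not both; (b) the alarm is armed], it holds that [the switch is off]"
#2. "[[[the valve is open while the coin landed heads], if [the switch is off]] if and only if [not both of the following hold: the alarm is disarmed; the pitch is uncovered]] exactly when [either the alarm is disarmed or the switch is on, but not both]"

#1 true; #2 true

#1: Parsed as (((not P -> N) xor (not U -> not K)) xor W) -> not U

not P = not True = False
not P -> N = False -> True = True
not U = not False = True
not K = not True = False
not U -> not K = True -> False = False
(not P -> N) xor (not U -> not K) = True xor False = True
((not P -> N) xor (not U -> not K)) xor W = True xor False = True
not U = not False = True
(((not P -> N) xor (not U -> not K)) xor W) -> not U = True -> True = True
Hence #1 is true.

#2: Formalization: ((not U -> (K and N)) iff (not W nand not P)) iff (not W xor U)

not U = not False = True
K and N = True and True = True
not U -> (K and N) = True -> True = True
not W = not False = True
not P = not True = False
not W nand not P = True nand False = True
(not U -> (K and N)) iff (not W nand not P) = True iff True = True
not W = not False = True
not W xor U = True xor False = True
((not U -> (K and N)) iff (not W nand not P)) iff (not W xor U) = True iff True = True
Thus #2 is true.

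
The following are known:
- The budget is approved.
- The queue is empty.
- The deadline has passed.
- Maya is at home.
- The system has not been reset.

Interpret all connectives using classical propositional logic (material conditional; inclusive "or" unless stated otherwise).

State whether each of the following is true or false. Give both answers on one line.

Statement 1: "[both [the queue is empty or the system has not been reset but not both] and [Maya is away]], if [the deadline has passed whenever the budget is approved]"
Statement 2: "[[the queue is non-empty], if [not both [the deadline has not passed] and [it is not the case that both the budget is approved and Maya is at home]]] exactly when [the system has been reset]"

Let P = "the budget is approved" (T), R = "the deadline has passed" (T), Q = "the queue is empty" (T), U = "the system has been reset" (F), S = "Maya is at home" (T).

Statement 1: Parsed as (P → R) → ((Q ⊕ ¬U) ∧ ¬S)

P → R = T → T = T
¬U = ¬F = T
Q ⊕ ¬U = T ⊕ T = F
¬S = ¬T = F
(Q ⊕ ¬U) ∧ ¬S = F ∧ F = F
(P → R) → ((Q ⊕ ¬U) ∧ ¬S) = T → F = F
Hence Statement 1 is false.

Statement 2: This is ((¬R ↑ (P ↑ S)) → ¬Q) ↔ U.

¬R = ¬T = F
P ↑ S = T ↑ T = F
¬R ↑ (P ↑ S) = F ↑ F = T
¬Q = ¬T = F
(¬R ↑ (P ↑ S)) → ¬Q = T → F = F
((¬R ↑ (P ↑ S)) → ¬Q) ↔ U = F ↔ F = T
So Statement 2 is true.

Statement 1 false / Statement 2 true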